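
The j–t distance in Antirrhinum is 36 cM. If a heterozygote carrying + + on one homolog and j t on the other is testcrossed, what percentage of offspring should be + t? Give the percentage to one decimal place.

18.0%

A map distance of 36 cM corresponds to a recombination frequency of 0.360.
The F1 is + + / j t, so + t is a recombinant gamete class with expected frequency r/2 = 0.360/2 = 0.1800.
That is 0.1800 = 18.0% of the progeny.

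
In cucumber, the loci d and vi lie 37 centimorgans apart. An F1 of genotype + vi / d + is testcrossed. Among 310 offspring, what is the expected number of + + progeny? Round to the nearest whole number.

A map distance of 37 centimorgans corresponds to a recombination frequency of 0.370.
The F1 is + vi / d +, so + + is a recombinant gamete class with expected frequency r/2 = 0.370/2 = 0.1850.
Expected number = 0.1850 × 310 = 57.35 ≈ 57.

57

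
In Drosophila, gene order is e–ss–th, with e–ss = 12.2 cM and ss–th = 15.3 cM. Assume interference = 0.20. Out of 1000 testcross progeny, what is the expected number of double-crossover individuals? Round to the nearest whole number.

15

Map distances give recombination frequencies of 0.122 and 0.153 for the two intervals.
With interference 0.20 (so coincidence = 0.80), expected double-crossover frequency = 0.122 × 0.153 × 0.80 = 0.01493.
Expected number = 0.01493 × 1000 = 14.93 ≈ 15.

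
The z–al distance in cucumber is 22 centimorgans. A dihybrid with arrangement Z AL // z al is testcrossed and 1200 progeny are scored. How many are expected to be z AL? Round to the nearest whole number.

132

A map distance of 22 centimorgans corresponds to a recombination frequency of 0.220.
The F1 is Z AL / z al, so z AL is a recombinant gamete class with expected frequency r/2 = 0.220/2 = 0.1100.
Expected number = 0.1100 × 1200 = 132.00 ≈ 132.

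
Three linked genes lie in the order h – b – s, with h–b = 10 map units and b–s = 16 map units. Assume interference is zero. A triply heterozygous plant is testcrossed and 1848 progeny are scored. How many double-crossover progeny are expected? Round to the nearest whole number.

30

Map distances give recombination frequencies of 0.100 and 0.160 for the two intervals.
With no interference, expected double-crossover frequency = 0.100 × 0.160 = 0.01600.
Expected number = 0.01600 × 1848 = 29.57 ≈ 30.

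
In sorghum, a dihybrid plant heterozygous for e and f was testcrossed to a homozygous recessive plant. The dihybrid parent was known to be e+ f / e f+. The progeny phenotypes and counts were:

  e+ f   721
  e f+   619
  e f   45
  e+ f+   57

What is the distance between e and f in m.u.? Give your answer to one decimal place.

The recombinant classes are e+ f+ and e f: 57 + 45 = 102.
Recombination frequency = 102/1442 = 0.0707 ≈ 7.1%, i.e. 7.1 m.u.

7.1 m.u.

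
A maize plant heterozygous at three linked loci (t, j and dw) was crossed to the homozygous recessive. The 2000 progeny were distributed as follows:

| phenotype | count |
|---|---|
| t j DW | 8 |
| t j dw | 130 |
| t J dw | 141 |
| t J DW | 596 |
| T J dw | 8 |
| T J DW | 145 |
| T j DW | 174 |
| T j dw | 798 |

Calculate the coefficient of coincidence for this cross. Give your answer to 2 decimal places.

0.33

The two most frequent reciprocal classes, T j dw and t J DW, are the parental types, so the F1 was T j dw / t J DW.
The two rarest classes, T J dw and t j DW, are the double crossovers. Comparing them with the parentals, only the j allele has switched, so j is the middle locus and the order is t – j – dw.
t–j: (275 + 16)/2000 = 0.1455; j–dw: (315 + 16)/2000 = 0.1655.
Expected DCO frequency = 0.1455 × 0.1655 ≈ 0.02408; observed = 16/2000 ≈ 0.00800.
Coefficient of coincidence = 0.00800/0.02408 ≈ 0.33.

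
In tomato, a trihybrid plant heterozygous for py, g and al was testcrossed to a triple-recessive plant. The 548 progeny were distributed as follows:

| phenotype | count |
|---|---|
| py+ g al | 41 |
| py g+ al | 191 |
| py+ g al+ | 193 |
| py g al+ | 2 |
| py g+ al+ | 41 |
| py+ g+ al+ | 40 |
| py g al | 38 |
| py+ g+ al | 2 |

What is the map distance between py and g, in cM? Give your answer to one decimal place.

15.0 cM

The two most frequent reciprocal classes, py+ g al+ and py g+ al, are the parental types, so the F1 was py+ g al+ / py g+ al.
The two rarest classes, py g al+ and py+ g+ al, are the double crossovers. Comparing them with the parentals, only the py allele has switched, so py is the middle locus and the order is g – py – al.
Crossovers in the g–py interval produce the single-crossover classes py+ g+ al+ and py g al (40 + 38 = 78) plus the double crossovers (4).
RF(g–py) = (78 + 4) / 548 = 82/548 = 0.1496 → 15.0 cM.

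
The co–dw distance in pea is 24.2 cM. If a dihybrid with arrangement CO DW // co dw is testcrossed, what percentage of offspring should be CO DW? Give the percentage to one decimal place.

A map distance of 24.2 cM corresponds to a recombination frequency of 0.242.
The F1 is CO DW / co dw, so CO DW is a parental gamete class with expected frequency (1 − r)/2 = 0.758/2 = 0.3790.
That is 0.3790 = 37.9% of the progeny.

37.9%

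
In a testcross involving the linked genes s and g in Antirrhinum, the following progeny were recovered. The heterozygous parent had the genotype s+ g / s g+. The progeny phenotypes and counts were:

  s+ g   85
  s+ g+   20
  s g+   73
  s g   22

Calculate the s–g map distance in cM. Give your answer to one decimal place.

21.0 cM

The recombinant classes are s+ g+ and s g: 20 + 22 = 42.
Recombination frequency = 42/200 = 0.2100 ≈ 21.0%, i.e. 21.0 cM.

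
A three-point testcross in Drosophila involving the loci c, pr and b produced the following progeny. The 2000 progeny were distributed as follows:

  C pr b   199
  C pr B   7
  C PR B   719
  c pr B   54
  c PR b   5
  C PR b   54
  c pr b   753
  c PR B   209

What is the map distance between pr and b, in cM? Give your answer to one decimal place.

The two most frequent reciprocal classes, c pr b and C PR B, are the parental types, so the F1 was c pr b / C PR B.
The two rarest classes, c PR b and C pr B, are the double crossovers. Comparing them with the parentals, only the pr allele has switched, so pr is the middle locus and the order is b – pr – c.
Crossovers in the b–pr interval produce the single-crossover classes c pr B and C PR b (54 + 54 = 108) plus the double crossovers (12).
RF(b–pr) = (108 + 12) / 2000 = 120/2000 = 0.0600 → 6.0 cM.

6.0 cM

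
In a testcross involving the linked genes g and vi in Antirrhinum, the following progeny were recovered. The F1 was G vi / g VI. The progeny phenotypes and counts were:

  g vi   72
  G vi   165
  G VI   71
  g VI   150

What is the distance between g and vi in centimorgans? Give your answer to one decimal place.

The recombinant classes are G VI and g vi: 71 + 72 = 143.
Recombination frequency = 143/458 = 0.3122 ≈ 31.2%, i.e. 31.2 centimorgans.

31.2 centimorgans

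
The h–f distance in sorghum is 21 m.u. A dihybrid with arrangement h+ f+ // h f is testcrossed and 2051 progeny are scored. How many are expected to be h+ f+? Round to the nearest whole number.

A map distance of 21 m.u. corresponds to a recombination frequency of 0.210.
The F1 is h+ f+ / h f, so h+ f+ is a parental gamete class with expected frequency (1 − r)/2 = 0.790/2 = 0.3950.
Expected number = 0.3950 × 2051 = 810.14 ≈ 810.

810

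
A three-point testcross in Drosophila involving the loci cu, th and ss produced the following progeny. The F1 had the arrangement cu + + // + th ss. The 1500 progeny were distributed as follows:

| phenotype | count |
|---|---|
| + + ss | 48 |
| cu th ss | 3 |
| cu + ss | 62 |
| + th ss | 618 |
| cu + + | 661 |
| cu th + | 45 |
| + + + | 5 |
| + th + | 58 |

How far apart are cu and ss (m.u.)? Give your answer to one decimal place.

The two rarest classes, + + + and cu th ss, are the double crossovers. Comparing them with the parentals, only the cu allele has switched, so cu is the middle locus and the order is th – cu – ss.
Crossovers in the cu–ss interval produce the single-crossover classes cu + ss and + th + (62 + 58 = 120) plus the double crossovers (8).
RF(cu–ss) = (120 + 8) / 1500 = 128/1500 = 0.0853 → 8.5 m.u.

8.5 m.u.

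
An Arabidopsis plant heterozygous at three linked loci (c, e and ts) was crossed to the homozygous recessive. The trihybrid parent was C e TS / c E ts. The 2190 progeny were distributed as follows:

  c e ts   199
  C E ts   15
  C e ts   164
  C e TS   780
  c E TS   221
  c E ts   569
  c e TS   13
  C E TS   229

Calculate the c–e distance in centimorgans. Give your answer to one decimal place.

The two rarest classes, c e TS and C E ts, are the double crossovers. Comparing them with the parentals, only the c allele has switched, so c is the middle locus and the order is ts – c – e.
Crossovers in the c–e interval produce the single-crossover classes C E TS and c e ts (229 + 199 = 428) plus the double crossovers (28).
RF(c–e) = (428 + 28) / 2190 = 456/2190 = 0.2082 → 20.8 centimorgans.

20.8 centimorgans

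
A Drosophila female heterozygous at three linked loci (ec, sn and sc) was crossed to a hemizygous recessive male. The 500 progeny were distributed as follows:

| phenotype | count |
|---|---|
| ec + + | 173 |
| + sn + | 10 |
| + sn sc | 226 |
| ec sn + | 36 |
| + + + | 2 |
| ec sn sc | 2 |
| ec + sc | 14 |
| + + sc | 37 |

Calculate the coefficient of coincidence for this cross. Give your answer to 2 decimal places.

The two most frequent reciprocal classes, ec + + and + sn sc, are the parental types, so the F1 was ec + + / + sn sc.
The two rarest classes, + + + and ec sn sc, are the double crossovers. Comparing them with the parentals, only the ec allele has switched, so ec is the middle locus and the order is sn – ec – sc.
sn–ec: (73 + 4)/500 = 0.1540; ec–sc: (24 + 4)/500 = 0.0560.
Expected DCO frequency = 0.1540 × 0.0560 ≈ 0.00862; observed = 4/500 ≈ 0.00800.
Coefficient of coincidence = 0.00800/0.00862 ≈ 0.93.

0.93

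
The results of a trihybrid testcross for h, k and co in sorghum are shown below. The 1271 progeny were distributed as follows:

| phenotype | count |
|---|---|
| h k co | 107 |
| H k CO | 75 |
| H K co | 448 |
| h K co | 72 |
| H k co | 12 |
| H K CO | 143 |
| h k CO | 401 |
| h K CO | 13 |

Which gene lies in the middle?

k

The two most frequent reciprocal classes, h k CO and H K co, are the parental types, so the F1 was h k CO / H K co.
The two rarest classes, h K CO and H k co, are the double crossovers. Comparing them with the parentals, only the k allele has switched, so k is the middle locus and the order is co – k – h.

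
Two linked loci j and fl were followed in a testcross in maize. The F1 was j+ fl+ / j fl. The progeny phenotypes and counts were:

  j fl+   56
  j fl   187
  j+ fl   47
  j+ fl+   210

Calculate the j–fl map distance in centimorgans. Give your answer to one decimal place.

The recombinant classes are j+ fl and j fl+: 47 + 56 = 103.
Recombination frequency = 103/500 = 0.2060 ≈ 20.6%, i.e. 20.6 centimorgans.

20.6 centimorgans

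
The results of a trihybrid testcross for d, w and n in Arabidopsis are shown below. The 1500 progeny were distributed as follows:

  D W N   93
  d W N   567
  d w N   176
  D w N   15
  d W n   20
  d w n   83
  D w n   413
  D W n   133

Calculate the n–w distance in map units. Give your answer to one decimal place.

22.9 map units

The two most frequent reciprocal classes, D w n and d W N, are the parental types, so the F1 was D w n / d W N.
The two rarest classes, D w N and d W n, are the double crossovers. Comparing them with the parentals, only the n allele has switched, so n is the middle locus and the order is w – n – d.
Crossovers in the w–n interval produce the single-crossover classes D W n and d w N (133 + 176 = 309) plus the double crossovers (35).
RF(w–n) = (309 + 35) / 1500 = 344/1500 = 0.2293 → 22.9 map units.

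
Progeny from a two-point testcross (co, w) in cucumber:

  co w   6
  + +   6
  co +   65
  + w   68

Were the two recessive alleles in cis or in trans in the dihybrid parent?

trans

The two most frequent classes are + w (68) and co + (65); these are the parental (non-recombinant) types.
So the F1 carried + w on one chromosome and co + on the other — the recessive alleles are on opposite chromosomes (trans / repulsion).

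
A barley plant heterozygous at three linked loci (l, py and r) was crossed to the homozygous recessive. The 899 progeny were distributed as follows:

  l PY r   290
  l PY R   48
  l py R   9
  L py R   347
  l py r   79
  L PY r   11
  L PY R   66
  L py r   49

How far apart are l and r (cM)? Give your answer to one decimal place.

The two most frequent reciprocal classes, l PY r and L py R, are the parental types, so the F1 was l PY r / L py R.
The two rarest classes, L PY r and l py R, are the double crossovers. Comparing them with the parentals, only the l allele has switched, so l is the middle locus and the order is py – l – r.
Crossovers in the l–r interval produce the single-crossover classes l PY R and L py r (48 + 49 = 97) plus the double crossovers (20).
RF(l–r) = (97 + 20) / 899 = 117/899 = 0.1301 → 13.0 cM.

13.0 cM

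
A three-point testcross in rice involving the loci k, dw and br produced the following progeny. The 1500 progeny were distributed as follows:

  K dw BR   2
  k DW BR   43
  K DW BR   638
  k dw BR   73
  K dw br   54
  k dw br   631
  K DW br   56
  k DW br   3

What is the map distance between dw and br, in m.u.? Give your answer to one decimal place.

8.9 m.u.

The two most frequent reciprocal classes, K DW BR and k dw br, are the parental types, so the F1 was K DW BR / k dw br.
The two rarest classes, K dw BR and k DW br, are the double crossovers. Comparing them with the parentals, only the dw allele has switched, so dw is the middle locus and the order is k – dw – br.
Crossovers in the dw–br interval produce the single-crossover classes K DW br and k dw BR (56 + 73 = 129) plus the double crossovers (5).
RF(dw–br) = (129 + 5) / 1500 = 134/1500 = 0.0893 → 8.9 m.u.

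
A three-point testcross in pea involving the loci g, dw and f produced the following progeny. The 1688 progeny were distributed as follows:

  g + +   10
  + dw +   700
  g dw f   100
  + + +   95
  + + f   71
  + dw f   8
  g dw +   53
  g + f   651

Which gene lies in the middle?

f

The two most frequent reciprocal classes, g + f and + dw +, are the parental types, so the F1 was g + f / + dw +.
The two rarest classes, g + + and + dw f, are the double crossovers. Comparing them with the parentals, only the f allele has switched, so f is the middle locus and the order is g – f – dw.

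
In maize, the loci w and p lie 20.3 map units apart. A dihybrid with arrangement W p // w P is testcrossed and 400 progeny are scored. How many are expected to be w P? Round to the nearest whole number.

A map distance of 20.3 map units corresponds to a recombination frequency of 0.203.
The F1 is W p / w P, so w P is a parental gamete class with expected frequency (1 − r)/2 = 0.797/2 = 0.3985.
Expected number = 0.3985 × 400 = 159.40 ≈ 159.

159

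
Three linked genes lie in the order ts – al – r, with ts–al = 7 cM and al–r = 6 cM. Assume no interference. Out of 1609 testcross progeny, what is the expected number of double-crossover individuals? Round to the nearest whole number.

7

Map distances give recombination frequencies of 0.070 and 0.060 for the two intervals.
With no interference, expected double-crossover frequency = 0.070 × 0.060 = 0.00420.
Expected number = 0.00420 × 1609 = 6.76 ≈ 7.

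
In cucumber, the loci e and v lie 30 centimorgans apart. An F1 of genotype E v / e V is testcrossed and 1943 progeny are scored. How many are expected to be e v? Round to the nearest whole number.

291

A map distance of 30 centimorgans corresponds to a recombination frequency of 0.300.
The F1 is E v / e V, so e v is a recombinant gamete class with expected frequency r/2 = 0.300/2 = 0.1500.
Expected number = 0.1500 × 1943 = 291.45 ≈ 291.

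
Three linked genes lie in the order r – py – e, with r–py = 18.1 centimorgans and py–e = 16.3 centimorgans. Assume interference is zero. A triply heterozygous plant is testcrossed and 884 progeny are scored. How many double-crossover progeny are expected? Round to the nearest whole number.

26

Map distances give recombination frequencies of 0.181 and 0.163 for the two intervals.
With no interference, expected double-crossover frequency = 0.181 × 0.163 = 0.02950.
Expected number = 0.02950 × 884 = 26.08 ≈ 26.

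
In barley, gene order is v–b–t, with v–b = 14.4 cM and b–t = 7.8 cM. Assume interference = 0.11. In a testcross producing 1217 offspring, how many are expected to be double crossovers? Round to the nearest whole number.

Map distances give recombination frequencies of 0.144 and 0.078 for the two intervals.
With interference 0.11 (so coincidence = 0.89), expected double-crossover frequency = 0.144 × 0.078 × 0.89 = 0.01000.
Expected number = 0.01000 × 1217 = 12.17 ≈ 12.

12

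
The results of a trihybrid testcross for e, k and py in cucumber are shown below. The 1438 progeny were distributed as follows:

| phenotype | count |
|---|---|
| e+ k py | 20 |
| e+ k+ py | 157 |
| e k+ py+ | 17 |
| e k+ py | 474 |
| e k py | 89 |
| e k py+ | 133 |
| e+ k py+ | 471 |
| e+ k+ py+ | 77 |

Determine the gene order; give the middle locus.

The two most frequent reciprocal classes, e k+ py and e+ k py+, are the parental types, so the F1 was e k+ py / e+ k py+.
The two rarest classes, e k+ py+ and e+ k py, are the double crossovers. Comparing them with the parentals, only the py allele has switched, so py is the middle locus and the order is e – py – k.

py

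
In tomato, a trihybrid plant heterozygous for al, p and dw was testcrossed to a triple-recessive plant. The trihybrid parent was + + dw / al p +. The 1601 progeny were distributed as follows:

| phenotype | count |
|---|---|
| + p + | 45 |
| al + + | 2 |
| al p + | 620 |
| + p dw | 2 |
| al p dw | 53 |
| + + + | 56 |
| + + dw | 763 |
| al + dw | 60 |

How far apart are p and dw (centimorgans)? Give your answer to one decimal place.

7.1 centimorgans

The two rarest classes, + p dw and al + +, are the double crossovers. Comparing them with the parentals, only the p allele has switched, so p is the middle locus and the order is al – p – dw.
Crossovers in the p–dw interval produce the single-crossover classes + + + and al p dw (56 + 53 = 109) plus the double crossovers (4).
RF(p–dw) = (109 + 4) / 1601 = 113/1601 = 0.0706 → 7.1 centimorgans.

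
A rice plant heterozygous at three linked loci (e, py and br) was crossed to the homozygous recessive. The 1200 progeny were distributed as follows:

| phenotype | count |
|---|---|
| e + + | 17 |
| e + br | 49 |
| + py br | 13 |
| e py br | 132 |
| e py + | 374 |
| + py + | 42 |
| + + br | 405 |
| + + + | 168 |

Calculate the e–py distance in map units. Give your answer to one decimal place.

The two most frequent reciprocal classes, + + br and e py +, are the parental types, so the F1 was + + br / e py +.
The two rarest classes, + py br and e + +, are the double crossovers. Comparing them with the parentals, only the py allele has switched, so py is the middle locus and the order is br – py – e.
Crossovers in the py–e interval produce the single-crossover classes e + br and + py + (49 + 42 = 91) plus the double crossovers (30).
RF(py–e) = (91 + 30) / 1200 = 121/1200 = 0.1008 → 10.1 map units.

10.1 map units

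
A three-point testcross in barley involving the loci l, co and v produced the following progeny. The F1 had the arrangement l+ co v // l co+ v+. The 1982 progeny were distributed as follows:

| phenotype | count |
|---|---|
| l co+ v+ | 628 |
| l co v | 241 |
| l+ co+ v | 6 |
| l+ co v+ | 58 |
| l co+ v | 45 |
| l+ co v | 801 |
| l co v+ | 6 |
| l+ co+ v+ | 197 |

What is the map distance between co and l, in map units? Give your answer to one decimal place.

The two rarest classes, l+ co+ v and l co v+, are the double crossovers. Comparing them with the parentals, only the co allele has switched, so co is the middle locus and the order is v – co – l.
Crossovers in the co–l interval produce the single-crossover classes l co v and l+ co+ v+ (241 + 197 = 438) plus the double crossovers (12).
RF(co–l) = (438 + 12) / 1982 = 450/1982 = 0.2270 → 22.7 map units.

22.7 map units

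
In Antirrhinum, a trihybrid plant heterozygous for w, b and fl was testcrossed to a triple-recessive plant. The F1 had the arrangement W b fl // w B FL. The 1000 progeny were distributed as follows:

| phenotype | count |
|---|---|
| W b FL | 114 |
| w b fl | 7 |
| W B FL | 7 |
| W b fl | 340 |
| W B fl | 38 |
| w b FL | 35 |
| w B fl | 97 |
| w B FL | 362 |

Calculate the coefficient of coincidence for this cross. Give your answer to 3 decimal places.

The two rarest classes, w b fl and W B FL, are the double crossovers. Comparing them with the parentals, only the w allele has switched, so w is the middle locus and the order is b – w – fl.
b–w: (73 + 14)/1000 = 0.0870; w–fl: (211 + 14)/1000 = 0.2250.
Expected DCO frequency = 0.0870 × 0.2250 ≈ 0.01957; observed = 14/1000 ≈ 0.01400.
Coefficient of coincidence = 0.01400/0.01957 ≈ 0.715.

0.715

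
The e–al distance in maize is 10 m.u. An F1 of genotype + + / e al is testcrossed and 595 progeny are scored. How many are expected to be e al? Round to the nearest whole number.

268

A map distance of 10 m.u. corresponds to a recombination frequency of 0.100.
The F1 is + + / e al, so e al is a parental gamete class with expected frequency (1 − r)/2 = 0.900/2 = 0.4500.
Expected number = 0.4500 × 595 = 267.75 ≈ 268.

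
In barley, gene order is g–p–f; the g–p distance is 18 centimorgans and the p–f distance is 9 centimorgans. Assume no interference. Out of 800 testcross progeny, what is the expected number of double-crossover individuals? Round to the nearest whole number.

Map distances give recombination frequencies of 0.180 and 0.090 for the two intervals.
With no interference, expected double-crossover frequency = 0.180 × 0.090 = 0.01620.
Expected number = 0.01620 × 800 = 12.96 ≈ 13.

13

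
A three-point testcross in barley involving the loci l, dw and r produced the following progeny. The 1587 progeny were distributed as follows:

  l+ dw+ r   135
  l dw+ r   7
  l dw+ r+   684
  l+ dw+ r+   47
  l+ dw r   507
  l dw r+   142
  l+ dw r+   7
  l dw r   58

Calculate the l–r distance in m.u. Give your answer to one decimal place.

The two most frequent reciprocal classes, l dw+ r+ and l+ dw r, are the parental types, so the F1 was l dw+ r+ / l+ dw r.
The two rarest classes, l dw+ r and l+ dw r+, are the double crossovers. Comparing them with the parentals, only the r allele has switched, so r is the middle locus and the order is dw – r – l.
Crossovers in the r–l interval produce the single-crossover classes l+ dw+ r+ and l dw r (47 + 58 = 105) plus the double crossovers (14).
RF(r–l) = (105 + 14) / 1587 = 119/1587 = 0.0750 → 7.5 m.u.

7.5 m.u.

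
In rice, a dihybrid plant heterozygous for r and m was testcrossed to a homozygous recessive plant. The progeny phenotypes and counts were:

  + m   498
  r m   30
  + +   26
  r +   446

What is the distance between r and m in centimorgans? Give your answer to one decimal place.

The two most frequent classes, + m (498) and r + (446), are the parental types, so the F1 was + m / r +.
The recombinant classes are + + and r m: 26 + 30 = 56.
Recombination frequency = 56/1000 = 0.0560 ≈ 5.6%, i.e. 5.6 centimorgans.

5.6 centimorgans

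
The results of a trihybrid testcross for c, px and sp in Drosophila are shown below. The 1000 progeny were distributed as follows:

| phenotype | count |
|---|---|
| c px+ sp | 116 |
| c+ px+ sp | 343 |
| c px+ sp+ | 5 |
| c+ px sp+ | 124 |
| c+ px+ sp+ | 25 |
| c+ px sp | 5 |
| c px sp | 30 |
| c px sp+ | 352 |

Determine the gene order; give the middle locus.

px

The two most frequent reciprocal classes, c px sp+ and c+ px+ sp, are the parental types, so the F1 was c px sp+ / c+ px+ sp.
The two rarest classes, c px+ sp+ and c+ px sp, are the double crossovers. Comparing them with the parentals, only the px allele has switched, so px is the middle locus and the order is c – px – sp.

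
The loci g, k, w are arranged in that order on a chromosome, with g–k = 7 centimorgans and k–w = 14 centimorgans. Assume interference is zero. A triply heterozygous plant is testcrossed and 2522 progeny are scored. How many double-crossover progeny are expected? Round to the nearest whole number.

25

Map distances give recombination frequencies of 0.070 and 0.140 for the two intervals.
With no interference, expected double-crossover frequency = 0.070 × 0.140 = 0.00980.
Expected number = 0.00980 × 2522 = 24.72 ≈ 25.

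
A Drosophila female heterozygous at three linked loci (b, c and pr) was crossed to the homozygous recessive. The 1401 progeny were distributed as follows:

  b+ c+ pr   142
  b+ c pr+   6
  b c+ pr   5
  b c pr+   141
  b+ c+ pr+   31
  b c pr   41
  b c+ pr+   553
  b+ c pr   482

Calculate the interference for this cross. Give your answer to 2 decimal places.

The two most frequent reciprocal classes, b c+ pr+ and b+ c pr, are the parental types, so the F1 was b c+ pr+ / b+ c pr.
The two rarest classes, b c+ pr and b+ c pr+, are the double crossovers. Comparing them with the parentals, only the pr allele has switched, so pr is the middle locus and the order is b – pr – c.
b–pr: (72 + 11)/1401 = 0.0592; pr–c: (283 + 11)/1401 = 0.2099.
Expected DCO frequency = 0.0592 × 0.2099 ≈ 0.01243; observed = 11/1401 ≈ 0.00785.
Coefficient of coincidence = 0.00785/0.01243 ≈ 0.63; interference = 1 − 0.63 = 0.37.

0.37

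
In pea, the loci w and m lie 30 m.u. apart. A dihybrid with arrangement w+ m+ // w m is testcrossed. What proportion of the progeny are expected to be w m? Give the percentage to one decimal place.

35.0%

A map distance of 30 m.u. corresponds to a recombination frequency of 0.300.
The F1 is w+ m+ / w m, so w m is a parental gamete class with expected frequency (1 − r)/2 = 0.700/2 = 0.3500.
That is 0.3500 = 35.0% of the progeny.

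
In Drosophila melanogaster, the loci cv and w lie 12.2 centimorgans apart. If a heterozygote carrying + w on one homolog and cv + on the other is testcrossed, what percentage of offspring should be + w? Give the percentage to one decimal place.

43.9%

A map distance of 12.2 centimorgans corresponds to a recombination frequency of 0.122.
The F1 is + w / cv +, so + w is a parental gamete class with expected frequency (1 − r)/2 = 0.878/2 = 0.4390.
That is 0.4390 = 43.9% of the progeny.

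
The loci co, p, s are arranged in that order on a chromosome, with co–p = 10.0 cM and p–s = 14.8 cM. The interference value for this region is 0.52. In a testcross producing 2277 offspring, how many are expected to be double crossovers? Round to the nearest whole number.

16

Map distances give recombination frequencies of 0.100 and 0.148 for the two intervals.
With interference 0.52 (so coincidence = 0.48), expected double-crossover frequency = 0.100 × 0.148 × 0.48 = 0.00710.
Expected number = 0.00710 × 2277 = 16.18 ≈ 16.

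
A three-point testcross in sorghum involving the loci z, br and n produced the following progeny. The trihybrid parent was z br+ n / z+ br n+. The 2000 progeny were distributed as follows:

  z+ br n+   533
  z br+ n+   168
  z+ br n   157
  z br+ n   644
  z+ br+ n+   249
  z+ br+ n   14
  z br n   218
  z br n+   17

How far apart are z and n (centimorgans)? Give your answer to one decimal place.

17.8 centimorgans

The two rarest classes, z+ br+ n and z br n+, are the double crossovers. Comparing them with the parentals, only the z allele has switched, so z is the middle locus and the order is br – z – n.
Crossovers in the z–n interval produce the single-crossover classes z br+ n+ and z+ br n (168 + 157 = 325) plus the double crossovers (31).
RF(z–n) = (325 + 31) / 2000 = 356/2000 = 0.1780 → 17.8 centimorgans.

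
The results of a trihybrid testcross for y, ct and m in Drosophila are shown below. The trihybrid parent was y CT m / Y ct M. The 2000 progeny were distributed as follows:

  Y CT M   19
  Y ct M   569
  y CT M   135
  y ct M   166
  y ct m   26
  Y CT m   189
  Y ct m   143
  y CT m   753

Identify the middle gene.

ct

The two rarest classes, y ct m and Y CT M, are the double crossovers. Comparing them with the parentals, only the ct allele has switched, so ct is the middle locus and the order is y – ct – m.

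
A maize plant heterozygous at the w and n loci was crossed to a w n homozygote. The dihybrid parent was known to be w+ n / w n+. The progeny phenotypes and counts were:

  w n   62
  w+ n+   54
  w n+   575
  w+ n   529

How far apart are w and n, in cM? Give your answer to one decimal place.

9.5 cM

The recombinant classes are w+ n+ and w n: 54 + 62 = 116.
Recombination frequency = 116/1220 = 0.0951 ≈ 9.5%, i.e. 9.5 cM.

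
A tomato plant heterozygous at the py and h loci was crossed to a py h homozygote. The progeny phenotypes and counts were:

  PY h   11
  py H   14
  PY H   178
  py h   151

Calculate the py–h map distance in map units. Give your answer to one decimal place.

The two most frequent classes, PY H (178) and py h (151), are the parental types, so the F1 was PY H / py h.
The recombinant classes are PY h and py H: 11 + 14 = 25.
Recombination frequency = 25/354 = 0.0706 ≈ 7.1%, i.e. 7.1 map units.

7.1 map units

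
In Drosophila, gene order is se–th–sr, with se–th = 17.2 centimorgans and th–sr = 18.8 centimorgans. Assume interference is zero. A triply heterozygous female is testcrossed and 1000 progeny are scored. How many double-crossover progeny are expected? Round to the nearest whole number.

32

Map distances give recombination frequencies of 0.172 and 0.188 for the two intervals.
With no interference, expected double-crossover frequency = 0.172 × 0.188 = 0.03234.
Expected number = 0.03234 × 1000 = 32.34 ≈ 32.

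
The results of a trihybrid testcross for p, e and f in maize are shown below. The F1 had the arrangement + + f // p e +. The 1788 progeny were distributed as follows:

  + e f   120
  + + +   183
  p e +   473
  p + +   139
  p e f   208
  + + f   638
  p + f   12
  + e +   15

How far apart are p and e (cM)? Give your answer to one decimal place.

16.0 cM

The two rarest classes, p + f and + e +, are the double crossovers. Comparing them with the parentals, only the p allele has switched, so p is the middle locus and the order is f – p – e.
Crossovers in the p–e interval produce the single-crossover classes + e f and p + + (120 + 139 = 259) plus the double crossovers (27).
RF(p–e) = (259 + 27) / 1788 = 286/1788 = 0.1600 → 16.0 cM.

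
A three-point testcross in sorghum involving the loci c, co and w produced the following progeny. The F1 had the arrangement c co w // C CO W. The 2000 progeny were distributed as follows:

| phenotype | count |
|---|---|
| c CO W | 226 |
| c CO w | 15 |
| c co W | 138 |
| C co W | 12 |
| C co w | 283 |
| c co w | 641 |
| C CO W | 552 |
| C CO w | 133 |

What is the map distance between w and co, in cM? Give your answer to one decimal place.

The two rarest classes, c CO w and C co W, are the double crossovers. Comparing them with the parentals, only the co allele has switched, so co is the middle locus and the order is w – co – c.
Crossovers in the w–co interval produce the single-crossover classes c co W and C CO w (138 + 133 = 271) plus the double crossovers (27).
RF(w–co) = (271 + 27) / 2000 = 298/2000 = 0.1490 → 14.9 cM.

14.9 cM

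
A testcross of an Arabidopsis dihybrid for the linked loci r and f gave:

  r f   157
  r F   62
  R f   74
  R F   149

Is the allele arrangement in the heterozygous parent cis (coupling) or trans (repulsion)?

The two most frequent classes are R F (149) and r f (157); these are the parental (non-recombinant) types.
So the F1 carried R F on one chromosome and r f on the other — the recessive alleles are on the same chromosome (cis / coupling).

cis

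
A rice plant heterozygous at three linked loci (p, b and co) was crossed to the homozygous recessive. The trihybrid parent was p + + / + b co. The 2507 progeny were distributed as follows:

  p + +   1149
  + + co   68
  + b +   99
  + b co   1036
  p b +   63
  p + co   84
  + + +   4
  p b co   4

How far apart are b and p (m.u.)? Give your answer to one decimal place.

The two rarest classes, + + + and p b co, are the double crossovers. Comparing them with the parentals, only the p allele has switched, so p is the middle locus and the order is co – p – b.
Crossovers in the p–b interval produce the single-crossover classes p b + and + + co (63 + 68 = 131) plus the double crossovers (8).
RF(p–b) = (131 + 8) / 2507 = 139/2507 = 0.0554 → 5.5 m.u.

5.5 m.u.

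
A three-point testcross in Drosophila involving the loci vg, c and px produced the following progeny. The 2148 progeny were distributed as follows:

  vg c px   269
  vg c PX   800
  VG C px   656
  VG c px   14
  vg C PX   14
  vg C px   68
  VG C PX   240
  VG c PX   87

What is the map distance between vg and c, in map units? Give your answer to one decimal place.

The two most frequent reciprocal classes, VG C px and vg c PX, are the parental types, so the F1 was VG C px / vg c PX.
The two rarest classes, VG c px and vg C PX, are the double crossovers. Comparing them with the parentals, only the c allele has switched, so c is the middle locus and the order is vg – c – px.
Crossovers in the vg–c interval produce the single-crossover classes vg C px and VG c PX (68 + 87 = 155) plus the double crossovers (28).
RF(vg–c) = (155 + 28) / 2148 = 183/2148 = 0.0852 → 8.5 map units.

8.5 map units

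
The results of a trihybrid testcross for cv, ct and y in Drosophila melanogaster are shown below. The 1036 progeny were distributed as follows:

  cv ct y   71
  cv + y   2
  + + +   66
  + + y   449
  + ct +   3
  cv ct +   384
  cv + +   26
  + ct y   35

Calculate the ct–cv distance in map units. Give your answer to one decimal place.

The two most frequent reciprocal classes, + + y and cv ct +, are the parental types, so the F1 was + + y / cv ct +.
The two rarest classes, cv + y and + ct +, are the double crossovers. Comparing them with the parentals, only the cv allele has switched, so cv is the middle locus and the order is ct – cv – y.
Crossovers in the ct–cv interval produce the single-crossover classes + ct y and cv + + (35 + 26 = 61) plus the double crossovers (5).
RF(ct–cv) = (61 + 5) / 1036 = 66/1036 = 0.0637 → 6.4 map units.

6.4 map units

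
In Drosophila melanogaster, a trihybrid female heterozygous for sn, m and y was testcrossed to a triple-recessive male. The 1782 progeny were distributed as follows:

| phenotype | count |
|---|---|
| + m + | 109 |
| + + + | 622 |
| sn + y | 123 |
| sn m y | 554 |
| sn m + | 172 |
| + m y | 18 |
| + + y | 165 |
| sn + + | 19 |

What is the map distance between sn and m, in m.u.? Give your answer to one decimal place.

15.1 m.u.

The two most frequent reciprocal classes, + + + and sn m y, are the parental types, so the F1 was + + + / sn m y.
The two rarest classes, sn + + and + m y, are the double crossovers. Comparing them with the parentals, only the sn allele has switched, so sn is the middle locus and the order is m – sn – y.
Crossovers in the m–sn interval produce the single-crossover classes + m + and sn + y (109 + 123 = 232) plus the double crossovers (37).
RF(m–sn) = (232 + 37) / 1782 = 269/1782 = 0.1510 → 15.1 m.u.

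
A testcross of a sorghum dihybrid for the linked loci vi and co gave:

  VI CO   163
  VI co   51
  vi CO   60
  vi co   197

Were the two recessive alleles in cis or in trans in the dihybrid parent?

The two most frequent classes are VI CO (163) and vi co (197); these are the parental (non-recombinant) types.
So the F1 carried VI CO on one chromosome and vi co on the other — the recessive alleles are on the same chromosome (cis / coupling).

cis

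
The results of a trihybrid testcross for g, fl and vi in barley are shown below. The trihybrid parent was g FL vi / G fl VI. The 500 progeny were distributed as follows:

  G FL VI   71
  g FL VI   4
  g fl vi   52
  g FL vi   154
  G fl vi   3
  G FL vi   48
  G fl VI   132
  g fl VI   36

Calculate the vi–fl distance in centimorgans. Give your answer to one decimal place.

26.0 centimorgans

The two rarest classes, g FL VI and G fl vi, are the double crossovers. Comparing them with the parentals, only the vi allele has switched, so vi is the middle locus and the order is g – vi – fl.
Crossovers in the vi–fl interval produce the single-crossover classes g fl vi and G FL VI (52 + 71 = 123) plus the double crossovers (7).
RF(vi–fl) = (123 + 7) / 500 = 130/500 = 0.2600 → 26.0 centimorgans.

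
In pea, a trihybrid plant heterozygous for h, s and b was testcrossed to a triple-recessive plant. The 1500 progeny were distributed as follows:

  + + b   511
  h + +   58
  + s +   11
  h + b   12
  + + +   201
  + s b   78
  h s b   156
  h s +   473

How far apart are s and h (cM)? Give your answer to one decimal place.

10.6 cM

The two most frequent reciprocal classes, + + b and h s +, are the parental types, so the F1 was + + b / h s +.
The two rarest classes, h + b and + s +, are the double crossovers. Comparing them with the parentals, only the h allele has switched, so h is the middle locus and the order is b – h – s.
Crossovers in the h–s interval produce the single-crossover classes + s b and h + + (78 + 58 = 136) plus the double crossovers (23).
RF(h–s) = (136 + 23) / 1500 = 159/1500 = 0.1060 → 10.6 cM.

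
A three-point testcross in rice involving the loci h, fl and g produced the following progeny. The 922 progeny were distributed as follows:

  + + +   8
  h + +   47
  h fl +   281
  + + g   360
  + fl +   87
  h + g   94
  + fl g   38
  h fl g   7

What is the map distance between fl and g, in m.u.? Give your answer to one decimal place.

The two most frequent reciprocal classes, h fl + and + + g, are the parental types, so the F1 was h fl + / + + g.
The two rarest classes, h fl g and + + +, are the double crossovers. Comparing them with the parentals, only the g allele has switched, so g is the middle locus and the order is fl – g – h.
Crossovers in the fl–g interval produce the single-crossover classes h + + and + fl g (47 + 38 = 85) plus the double crossovers (15).
RF(fl–g) = (85 + 15) / 922 = 100/922 = 0.1085 → 10.8 m.u.

10.8 m.u.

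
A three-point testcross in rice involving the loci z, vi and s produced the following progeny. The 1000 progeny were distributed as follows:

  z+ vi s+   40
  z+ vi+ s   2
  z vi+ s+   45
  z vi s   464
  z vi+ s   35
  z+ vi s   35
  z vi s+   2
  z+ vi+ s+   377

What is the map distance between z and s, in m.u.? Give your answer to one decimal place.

The two most frequent reciprocal classes, z vi s and z+ vi+ s+, are the parental types, so the F1 was z vi s / z+ vi+ s+.
The two rarest classes, z vi s+ and z+ vi+ s, are the double crossovers. Comparing them with the parentals, only the s allele has switched, so s is the middle locus and the order is z – s – vi.
Crossovers in the z–s interval produce the single-crossover classes z+ vi s and z vi+ s+ (35 + 45 = 80) plus the double crossovers (4).
RF(z–s) = (80 + 4) / 1000 = 84/1000 = 0.0840 → 8.4 m.u.

8.4 m.u.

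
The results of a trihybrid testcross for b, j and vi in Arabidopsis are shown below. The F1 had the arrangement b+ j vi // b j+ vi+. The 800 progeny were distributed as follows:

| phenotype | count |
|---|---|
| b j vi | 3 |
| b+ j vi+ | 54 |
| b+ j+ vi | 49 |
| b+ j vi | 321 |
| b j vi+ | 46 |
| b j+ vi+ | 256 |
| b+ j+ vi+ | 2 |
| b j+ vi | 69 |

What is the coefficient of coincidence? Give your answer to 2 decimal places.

0.31

The two rarest classes, b j vi and b+ j+ vi+, are the double crossovers. Comparing them with the parentals, only the b allele has switched, so b is the middle locus and the order is vi – b – j.
vi–b: (123 + 5)/800 = 0.1600; b–j: (95 + 5)/800 = 0.1250.
Expected DCO frequency = 0.1600 × 0.1250 ≈ 0.02000; observed = 5/800 ≈ 0.00625.
Coefficient of coincidence = 0.00625/0.02000 ≈ 0.31.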